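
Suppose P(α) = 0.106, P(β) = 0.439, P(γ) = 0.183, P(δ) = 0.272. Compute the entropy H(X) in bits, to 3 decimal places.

1.824 bits

H = −Σ pᵢ log₂ pᵢ.
−0.106·log₂(0.106) = 0.3432
−0.439·log₂(0.439) = 0.5214
−0.183·log₂(0.183) = 0.4484
−0.272·log₂(0.272) = 0.5109
Sum ≈ 1.8239 → 1.824 bits.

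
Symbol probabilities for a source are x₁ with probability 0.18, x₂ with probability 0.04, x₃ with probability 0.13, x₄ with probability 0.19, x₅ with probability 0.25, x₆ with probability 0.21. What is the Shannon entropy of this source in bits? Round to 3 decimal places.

2.442 bits

H = −Σ pᵢ log₂ pᵢ.
−0.18·log₂(0.18) = 0.4453
−0.04·log₂(0.04) = 0.1858
−0.13·log₂(0.13) = 0.3826
−0.19·log₂(0.19) = 0.4552
−0.25·log₂(0.25) = 0.5000
−0.21·log₂(0.21) = 0.4728
Sum ≈ 2.4418 → 2.442 bits.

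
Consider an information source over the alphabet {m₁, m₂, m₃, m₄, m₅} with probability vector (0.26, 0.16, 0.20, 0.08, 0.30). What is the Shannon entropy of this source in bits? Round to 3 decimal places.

H = −Σ pᵢ log₂ pᵢ.
−0.26·log₂(0.26) = 0.5053
−0.16·log₂(0.16) = 0.4230
−0.20·log₂(0.20) = 0.4644
−0.08·log₂(0.08) = 0.2915
−0.30·log₂(0.30) = 0.5211
Sum ≈ 2.2053 → 2.205 bits.

2.205 bits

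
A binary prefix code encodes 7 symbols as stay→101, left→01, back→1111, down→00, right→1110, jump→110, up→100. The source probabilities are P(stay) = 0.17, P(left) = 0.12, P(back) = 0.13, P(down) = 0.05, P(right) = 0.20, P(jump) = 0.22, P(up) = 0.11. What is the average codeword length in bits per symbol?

L̄ = Σ pᵢ·ℓᵢ = 0.17·3 + 0.12·2 + 0.13·4 + 0.05·2 + 0.20·4 + 0.22·3 + 0.11·3 = 3.16 bits/symbol.

3.16 bits/symbol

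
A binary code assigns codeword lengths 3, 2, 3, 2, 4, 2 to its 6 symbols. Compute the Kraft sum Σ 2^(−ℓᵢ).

With common denominator 2^4 = 16: Σ 2^(−ℓᵢ) = 2/16 + 4/16 + 2/16 + 4/16 + 1/16 + 4/16 = 17/16 = 1.0625.

1.0625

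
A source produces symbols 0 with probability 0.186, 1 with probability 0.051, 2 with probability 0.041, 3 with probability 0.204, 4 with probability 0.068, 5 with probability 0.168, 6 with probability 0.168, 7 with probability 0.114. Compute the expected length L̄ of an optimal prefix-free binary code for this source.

2.862 bits/symbol

Repeatedly combine the two least-probable nodes; the expected code length is the sum of the merged weights.
merge 41/1000 + 51/1000 → 23/250
merge 17/250 + 23/250 → 4/25
merge 57/500 + 4/25 → 137/500
merge 21/125 + 21/125 → 42/125
merge 93/500 + 51/250 → 39/100
merge 137/500 + 42/125 → 61/100
merge 39/100 + 61/100 → 1
L = 23/250 + 4/25 + 137/500 + 42/125 + 39/100 + 61/100 + 1 = 1431/500 = 2.862 bits/symbol.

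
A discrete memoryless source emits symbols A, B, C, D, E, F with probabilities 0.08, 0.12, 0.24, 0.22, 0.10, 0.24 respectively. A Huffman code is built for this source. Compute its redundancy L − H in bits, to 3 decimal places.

Entropy H = −Σ p log₂ p ≈ 2.4596 bits.
Huffman merges: 2/25+1/10→9/50; 3/25+9/50→3/10; 11/50+6/25→23/50; 6/25+3/10→27/50; 23/50+27/50→1. L = 62/25 ≈ 2.4800.
L − H = 2.4800 − 2.4596 = 0.020 bits.

0.020 bits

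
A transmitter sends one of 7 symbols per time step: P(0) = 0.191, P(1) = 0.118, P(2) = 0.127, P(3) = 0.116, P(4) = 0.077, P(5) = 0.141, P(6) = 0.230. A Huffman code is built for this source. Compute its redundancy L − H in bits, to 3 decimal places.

Entropy H = −Σ p log₂ p ≈ 2.7296 bits.
Huffman merges: 77/1000+29/250→193/1000; 59/500+127/1000→49/200; 141/1000+191/1000→83/250; 193/1000+23/100→423/1000; 49/200+83/250→577/1000; 423/1000+577/1000→1. L = 277/100 ≈ 2.7700.
L − H = 2.7700 − 2.7296 = 0.040 bits.

0.040 bits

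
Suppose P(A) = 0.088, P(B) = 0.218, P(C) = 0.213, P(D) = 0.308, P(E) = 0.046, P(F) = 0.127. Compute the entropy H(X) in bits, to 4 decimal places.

2.3686 bits

H = −Σ pᵢ log₂ pᵢ.
−0.088·log₂(0.088) = 0.3086
−0.218·log₂(0.218) = 0.4791
−0.213·log₂(0.213) = 0.4752
−0.308·log₂(0.308) = 0.5233
−0.046·log₂(0.046) = 0.2043
−0.127·log₂(0.127) = 0.3781
Sum ≈ 2.3686 → 2.3686 bits.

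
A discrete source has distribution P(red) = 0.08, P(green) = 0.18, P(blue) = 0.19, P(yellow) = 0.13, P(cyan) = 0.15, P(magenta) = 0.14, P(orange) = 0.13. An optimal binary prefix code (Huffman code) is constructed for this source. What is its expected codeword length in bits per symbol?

Repeatedly combine the two least-probable nodes; the expected code length is the sum of the merged weights.
merge 2/25 + 13/100 → 21/100
merge 13/100 + 7/50 → 27/100
merge 3/20 + 9/50 → 33/100
merge 19/100 + 21/100 → 2/5
merge 27/100 + 33/100 → 3/5
merge 2/5 + 3/5 → 1
L = 21/100 + 27/100 + 33/100 + 2/5 + 3/5 + 1 = 281/100 = 2.81 bits/symbol.

2.81 bits/symbol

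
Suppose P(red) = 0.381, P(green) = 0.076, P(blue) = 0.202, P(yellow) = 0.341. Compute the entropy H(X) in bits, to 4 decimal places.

1.8084 bits

H = −Σ pᵢ log₂ pᵢ.
−0.381·log₂(0.381) = 0.5304
−0.076·log₂(0.076) = 0.2826
−0.202·log₂(0.202) = 0.4661
−0.341·log₂(0.341) = 0.5293
Sum ≈ 1.8084 → 1.8084 bits.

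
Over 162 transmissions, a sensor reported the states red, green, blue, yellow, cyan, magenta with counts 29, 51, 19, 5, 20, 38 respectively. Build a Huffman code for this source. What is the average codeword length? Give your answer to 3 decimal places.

2.420 bits/symbol

Probabilities are the counts divided by 162.
Repeatedly combine the two least-probable nodes; the expected code length is the sum of the merged weights.
merge 5/162 + 19/162 → 4/27
merge 10/81 + 4/27 → 22/81
merge 29/162 + 19/81 → 67/162
merge 22/81 + 17/54 → 95/162
merge 67/162 + 95/162 → 1
L = 4/27 + 22/81 + 67/162 + 95/162 + 1 = 196/81 ≈ 2.420 bits/symbol.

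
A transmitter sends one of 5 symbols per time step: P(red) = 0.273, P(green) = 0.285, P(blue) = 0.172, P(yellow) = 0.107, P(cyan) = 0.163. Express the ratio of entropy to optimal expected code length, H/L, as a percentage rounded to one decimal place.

98.5%

Entropy H = −Σ p log₂ p ≈ 2.2358 bits.
Huffman merges: 107/1000+163/1000→27/100; 43/250+27/100→221/500; 273/1000+57/200→279/500; 221/500+279/500→1. L = 227/100 ≈ 2.2700.
Efficiency = H/L = 2.2358/2.2700 = 98.5%.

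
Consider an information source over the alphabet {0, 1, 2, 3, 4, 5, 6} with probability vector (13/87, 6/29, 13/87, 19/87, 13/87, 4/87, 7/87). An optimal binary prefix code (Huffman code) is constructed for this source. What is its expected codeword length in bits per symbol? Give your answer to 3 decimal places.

2.701 bits/symbol

Repeatedly combine the two least-probable nodes; the expected code length is the sum of the merged weights.
merge 4/87 + 7/87 → 11/87
merge 11/87 + 13/87 → 8/29
merge 13/87 + 13/87 → 26/87
merge 6/29 + 19/87 → 37/87
merge 8/29 + 26/87 → 50/87
merge 37/87 + 50/87 → 1
L = 11/87 + 8/29 + 26/87 + 37/87 + 50/87 + 1 = 235/87 ≈ 2.701 bits/symbol.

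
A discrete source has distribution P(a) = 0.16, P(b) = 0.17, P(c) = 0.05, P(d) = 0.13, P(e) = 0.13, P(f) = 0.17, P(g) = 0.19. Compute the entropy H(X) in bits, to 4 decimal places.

2.7288 bits

H = −Σ pᵢ log₂ pᵢ.
−0.16·log₂(0.16) = 0.4230
−0.17·log₂(0.17) = 0.4346
−0.05·log₂(0.05) = 0.2161
−0.13·log₂(0.13) = 0.3826
−0.13·log₂(0.13) = 0.3826
−0.17·log₂(0.17) = 0.4346
−0.19·log₂(0.19) = 0.4552
Sum ≈ 2.7288 → 2.7288 bits.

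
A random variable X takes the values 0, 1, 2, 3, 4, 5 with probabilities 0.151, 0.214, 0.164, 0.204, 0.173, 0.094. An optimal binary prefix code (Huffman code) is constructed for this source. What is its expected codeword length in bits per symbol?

2.582 bits/symbol

Repeatedly combine the two least-probable nodes; the expected code length is the sum of the merged weights.
merge 47/500 + 151/1000 → 49/200
merge 41/250 + 173/1000 → 337/1000
merge 51/250 + 107/500 → 209/500
merge 49/200 + 337/1000 → 291/500
merge 209/500 + 291/500 → 1
L = 49/200 + 337/1000 + 209/500 + 291/500 + 1 = 1291/500 = 2.582 bits/symbol.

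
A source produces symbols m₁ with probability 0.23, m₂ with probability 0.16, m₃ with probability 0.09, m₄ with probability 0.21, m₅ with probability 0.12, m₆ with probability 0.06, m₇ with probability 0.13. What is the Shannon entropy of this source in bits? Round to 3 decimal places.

2.689 bits

H = −Σ pᵢ log₂ pᵢ.
−0.23·log₂(0.23) = 0.4877
−0.16·log₂(0.16) = 0.4230
−0.09·log₂(0.09) = 0.3127
−0.21·log₂(0.21) = 0.4728
−0.12·log₂(0.12) = 0.3671
−0.06·log₂(0.06) = 0.2435
−0.13·log₂(0.13) = 0.3826
Sum ≈ 2.6894 → 2.689 bits.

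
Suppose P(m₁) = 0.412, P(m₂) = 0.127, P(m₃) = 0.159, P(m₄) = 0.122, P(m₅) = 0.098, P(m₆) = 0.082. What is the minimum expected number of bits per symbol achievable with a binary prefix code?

2.356 bits/symbol

Repeatedly combine the two least-probable nodes; the expected code length is the sum of the merged weights.
merge 41/500 + 49/500 → 9/50
merge 61/500 + 127/1000 → 249/1000
merge 159/1000 + 9/50 → 339/1000
merge 249/1000 + 339/1000 → 147/250
merge 103/250 + 147/250 → 1
L = 9/50 + 249/1000 + 339/1000 + 147/250 + 1 = 589/250 = 2.356 bits/symbol.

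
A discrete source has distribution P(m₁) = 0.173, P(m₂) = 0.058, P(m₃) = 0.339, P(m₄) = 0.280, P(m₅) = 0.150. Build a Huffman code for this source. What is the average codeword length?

Repeatedly combine the two least-probable nodes; the expected code length is the sum of the merged weights.
merge 29/500 + 3/20 → 26/125
merge 173/1000 + 26/125 → 381/1000
merge 7/25 + 339/1000 → 619/1000
merge 381/1000 + 619/1000 → 1
L = 26/125 + 381/1000 + 619/1000 + 1 = 276/125 = 2.208 bits/symbol.

2.208 bits/symbol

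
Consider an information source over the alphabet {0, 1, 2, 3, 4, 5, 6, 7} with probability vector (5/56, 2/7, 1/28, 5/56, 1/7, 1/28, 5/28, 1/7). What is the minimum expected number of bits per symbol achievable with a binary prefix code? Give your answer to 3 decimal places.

2.768 bits/symbol

Repeatedly combine the two least-probable nodes; the expected code length is the sum of the merged weights.
merge 1/28 + 1/28 → 1/14
merge 1/14 + 5/56 → 9/56
merge 5/56 + 1/7 → 13/56
merge 1/7 + 9/56 → 17/56
merge 5/28 + 13/56 → 23/56
merge 2/7 + 17/56 → 33/56
merge 23/56 + 33/56 → 1
L = 1/14 + 9/56 + 13/56 + 17/56 + 23/56 + 33/56 + 1 = 155/56 ≈ 2.768 bits/symbol.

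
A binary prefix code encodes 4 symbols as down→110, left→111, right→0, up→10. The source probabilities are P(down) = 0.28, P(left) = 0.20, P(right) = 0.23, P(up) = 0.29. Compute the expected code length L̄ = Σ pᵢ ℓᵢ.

2.25 bits/symbol

L̄ = Σ pᵢ·ℓᵢ = 0.28·3 + 0.20·3 + 0.23·1 + 0.29·2 = 2.25 bits/symbol.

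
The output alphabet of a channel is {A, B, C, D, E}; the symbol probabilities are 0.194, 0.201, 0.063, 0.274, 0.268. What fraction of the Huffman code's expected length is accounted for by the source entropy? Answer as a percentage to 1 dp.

Entropy H = −Σ p log₂ p ≈ 2.1964 bits.
Huffman merges: 63/1000+97/500→257/1000; 201/1000+257/1000→229/500; 67/250+137/500→271/500; 229/500+271/500→1. L = 2257/1000 ≈ 2.2570.
Efficiency = H/L = 2.1964/2.2570 = 97.3%.

97.3%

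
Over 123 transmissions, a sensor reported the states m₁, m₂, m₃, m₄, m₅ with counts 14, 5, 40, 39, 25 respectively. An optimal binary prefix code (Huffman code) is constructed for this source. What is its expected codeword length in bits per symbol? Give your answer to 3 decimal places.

Probabilities are the counts divided by 123.
Repeatedly combine the two least-probable nodes; the expected code length is the sum of the merged weights.
merge 5/123 + 14/123 → 19/123
merge 19/123 + 25/123 → 44/123
merge 13/41 + 40/123 → 79/123
merge 44/123 + 79/123 → 1
L = 19/123 + 44/123 + 79/123 + 1 = 265/123 ≈ 2.154 bits/symbol.

2.154 bits/symbol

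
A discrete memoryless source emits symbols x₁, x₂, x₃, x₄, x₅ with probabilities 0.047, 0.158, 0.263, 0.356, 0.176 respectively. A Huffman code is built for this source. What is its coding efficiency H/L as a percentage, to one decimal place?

95.5%

Entropy H = −Σ p log₂ p ≈ 2.1063 bits.
Huffman merges: 47/1000+79/500→41/200; 22/125+41/200→381/1000; 263/1000+89/250→619/1000; 381/1000+619/1000→1. L = 441/200 ≈ 2.2050.
Efficiency = H/L = 2.1063/2.2050 = 95.5%.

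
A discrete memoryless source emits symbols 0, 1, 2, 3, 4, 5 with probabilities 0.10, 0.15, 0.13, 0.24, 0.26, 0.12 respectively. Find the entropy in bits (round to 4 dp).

H = −Σ pᵢ log₂ pᵢ.
−0.10·log₂(0.10) = 0.3322
−0.15·log₂(0.15) = 0.4105
−0.13·log₂(0.13) = 0.3826
−0.24·log₂(0.24) = 0.4941
−0.26·log₂(0.26) = 0.5053
−0.12·log₂(0.12) = 0.3671
Sum ≈ 2.4919 → 2.4919 bits.

2.4919 bits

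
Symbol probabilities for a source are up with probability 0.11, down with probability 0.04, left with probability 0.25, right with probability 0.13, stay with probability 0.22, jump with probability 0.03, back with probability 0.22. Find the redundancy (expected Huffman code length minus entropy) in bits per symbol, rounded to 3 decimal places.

0.028 bits

Entropy H = −Σ p log₂ p ≈ 2.5316 bits.
Huffman merges: 3/100+1/25→7/100; 7/100+11/100→9/50; 13/100+9/50→31/100; 11/50+11/50→11/25; 1/4+31/100→14/25; 11/25+14/25→1. L = 64/25 ≈ 2.5600.
L − H = 2.5600 − 2.5316 = 0.028 bits.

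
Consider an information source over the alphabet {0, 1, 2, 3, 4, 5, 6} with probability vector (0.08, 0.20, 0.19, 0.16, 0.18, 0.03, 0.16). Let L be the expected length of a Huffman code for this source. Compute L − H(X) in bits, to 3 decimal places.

Entropy H = −Σ p log₂ p ≈ 2.6542 bits.
Huffman merges: 3/100+2/25→11/100; 11/100+4/25→27/100; 4/25+9/50→17/50; 19/100+1/5→39/100; 27/100+17/50→61/100; 39/100+61/100→1. L = 68/25 ≈ 2.7200.
L − H = 2.7200 − 2.6542 = 0.066 bits.

0.066 bits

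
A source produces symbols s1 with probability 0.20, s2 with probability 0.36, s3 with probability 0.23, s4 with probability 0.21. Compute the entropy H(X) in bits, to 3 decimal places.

H = −Σ pᵢ log₂ pᵢ.
−0.20·log₂(0.20) = 0.4644
−0.36·log₂(0.36) = 0.5306
−0.23·log₂(0.23) = 0.4877
−0.21·log₂(0.21) = 0.4728
Sum ≈ 1.9555 → 1.955 bits.

1.955 bits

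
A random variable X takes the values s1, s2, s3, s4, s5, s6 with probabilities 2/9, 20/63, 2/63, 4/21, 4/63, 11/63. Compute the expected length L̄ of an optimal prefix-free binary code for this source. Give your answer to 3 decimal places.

Repeatedly combine the two least-probable nodes; the expected code length is the sum of the merged weights.
merge 2/63 + 4/63 → 2/21
merge 2/21 + 11/63 → 17/63
merge 4/21 + 2/9 → 26/63
merge 17/63 + 20/63 → 37/63
merge 26/63 + 37/63 → 1
L = 2/21 + 17/63 + 26/63 + 37/63 + 1 = 149/63 ≈ 2.365 bits/symbol.

2.365 bits/symbol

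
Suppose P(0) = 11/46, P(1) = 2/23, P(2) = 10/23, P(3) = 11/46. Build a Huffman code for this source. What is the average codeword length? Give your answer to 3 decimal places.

Repeatedly combine the two least-probable nodes; the expected code length is the sum of the merged weights.
merge 2/23 + 11/46 → 15/46
merge 11/46 + 15/46 → 13/23
merge 10/23 + 13/23 → 1
L = 15/46 + 13/23 + 1 = 87/46 ≈ 1.891 bits/symbol.

1.891 bits/symbol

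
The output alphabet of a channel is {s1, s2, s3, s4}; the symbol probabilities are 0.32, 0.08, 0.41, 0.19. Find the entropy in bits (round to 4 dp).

H = −Σ pᵢ log₂ pᵢ.
−0.32·log₂(0.32) = 0.5260
−0.08·log₂(0.08) = 0.2915
−0.41·log₂(0.41) = 0.5274
−0.19·log₂(0.19) = 0.4552
Sum ≈ 1.8002 → 1.8002 bits.

1.8002 bits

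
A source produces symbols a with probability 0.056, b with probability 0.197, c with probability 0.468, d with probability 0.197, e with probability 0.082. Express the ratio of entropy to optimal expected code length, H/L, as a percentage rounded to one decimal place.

Entropy H = −Σ p log₂ p ≈ 1.9648 bits.
Huffman merges: 7/125+41/500→69/500; 69/500+197/1000→67/200; 197/1000+67/200→133/250; 117/250+133/250→1. L = 401/200 ≈ 2.0050.
Efficiency = H/L = 1.9648/2.0050 = 98.0%.

98.0%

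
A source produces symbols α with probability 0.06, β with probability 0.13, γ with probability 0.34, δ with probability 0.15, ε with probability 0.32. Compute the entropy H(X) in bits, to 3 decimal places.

H = −Σ pᵢ log₂ pᵢ.
−0.06·log₂(0.06) = 0.2435
−0.13·log₂(0.13) = 0.3826
−0.34·log₂(0.34) = 0.5292
−0.15·log₂(0.15) = 0.4105
−0.32·log₂(0.32) = 0.5260
Sum ≈ 2.0919 → 2.092 bits.

2.092 bits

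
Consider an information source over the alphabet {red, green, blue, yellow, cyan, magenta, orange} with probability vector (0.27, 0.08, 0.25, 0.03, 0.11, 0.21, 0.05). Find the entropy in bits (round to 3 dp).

2.493 bits

H = −Σ pᵢ log₂ pᵢ.
−0.27·log₂(0.27) = 0.5100
−0.08·log₂(0.08) = 0.2915
−0.25·log₂(0.25) = 0.5000
−0.03·log₂(0.03) = 0.1518
−0.11·log₂(0.11) = 0.3503
−0.21·log₂(0.21) = 0.4728
−0.05·log₂(0.05) = 0.2161
Sum ≈ 2.4925 → 2.493 bits.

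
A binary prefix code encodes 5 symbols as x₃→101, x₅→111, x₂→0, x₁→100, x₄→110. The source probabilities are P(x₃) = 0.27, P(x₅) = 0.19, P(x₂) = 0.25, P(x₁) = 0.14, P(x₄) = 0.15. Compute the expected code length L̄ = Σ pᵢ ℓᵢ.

L̄ = Σ pᵢ·ℓᵢ = 0.27·3 + 0.19·3 + 0.25·1 + 0.14·3 + 0.15·3 = 2.5 bits/symbol.

2.5 bits/symbol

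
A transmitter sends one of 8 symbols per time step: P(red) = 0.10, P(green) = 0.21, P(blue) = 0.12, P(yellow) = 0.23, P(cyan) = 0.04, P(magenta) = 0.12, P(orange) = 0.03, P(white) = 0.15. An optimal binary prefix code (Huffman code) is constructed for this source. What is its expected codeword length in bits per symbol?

2.8 bits/symbol

Repeatedly combine the two least-probable nodes; the expected code length is the sum of the merged weights.
merge 3/100 + 1/25 → 7/100
merge 7/100 + 1/10 → 17/100
merge 3/25 + 3/25 → 6/25
merge 3/20 + 17/100 → 8/25
merge 21/100 + 23/100 → 11/25
merge 6/25 + 8/25 → 14/25
merge 11/25 + 14/25 → 1
L = 7/100 + 17/100 + 6/25 + 8/25 + 11/25 + 14/25 + 1 = 14/5 = 2.8 bits/symbol.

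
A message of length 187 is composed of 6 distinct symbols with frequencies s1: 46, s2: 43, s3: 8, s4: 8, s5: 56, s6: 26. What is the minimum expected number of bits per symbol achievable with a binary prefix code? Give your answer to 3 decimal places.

Probabilities are the counts divided by 187.
Repeatedly combine the two least-probable nodes; the expected code length is the sum of the merged weights.
merge 8/187 + 8/187 → 16/187
merge 16/187 + 26/187 → 42/187
merge 42/187 + 43/187 → 5/11
merge 46/187 + 56/187 → 6/11
merge 5/11 + 6/11 → 1
L = 16/187 + 42/187 + 5/11 + 6/11 + 1 = 432/187 ≈ 2.310 bits/symbol.

2.310 bits/symbol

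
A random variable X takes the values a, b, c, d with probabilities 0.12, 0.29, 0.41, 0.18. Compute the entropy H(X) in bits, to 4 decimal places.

1.8577 bits

H = −Σ pᵢ log₂ pᵢ.
−0.12·log₂(0.12) = 0.3671
−0.29·log₂(0.29) = 0.5179
−0.41·log₂(0.41) = 0.5274
−0.18·log₂(0.18) = 0.4453
Sum ≈ 1.8577 → 1.8577 bits.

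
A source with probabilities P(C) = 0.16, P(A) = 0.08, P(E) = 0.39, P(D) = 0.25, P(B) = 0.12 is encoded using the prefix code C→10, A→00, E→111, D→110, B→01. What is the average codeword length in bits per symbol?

2.64 bits/symbol

L̄ = Σ pᵢ·ℓᵢ = 0.16·2 + 0.08·2 + 0.39·3 + 0.25·3 + 0.12·2 = 2.64 bits/symbol.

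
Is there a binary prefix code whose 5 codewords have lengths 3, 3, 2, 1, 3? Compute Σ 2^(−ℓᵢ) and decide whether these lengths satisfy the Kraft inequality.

1.125; no

With common denominator 2^3 = 8: Σ 2^(−ℓᵢ) = 1/8 + 1/8 + 2/8 + 4/8 + 1/8 = 9/8 = 1.125.
Kraft's inequality requires Σ ≤ 1; here Σ = 1.125 > 1, so no such prefix code exists.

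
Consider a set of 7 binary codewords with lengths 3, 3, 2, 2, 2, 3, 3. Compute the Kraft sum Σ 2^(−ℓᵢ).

1.25

With common denominator 2^3 = 8: Σ 2^(−ℓᵢ) = 1/8 + 1/8 + 2/8 + 2/8 + 2/8 + 1/8 + 1/8 = 10/8 = 1.25.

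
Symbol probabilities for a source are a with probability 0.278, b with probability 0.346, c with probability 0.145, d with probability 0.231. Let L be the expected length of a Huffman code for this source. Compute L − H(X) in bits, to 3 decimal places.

Entropy H = −Σ p log₂ p ≈ 1.9355 bits.
Huffman merges: 29/200+231/1000→47/125; 139/500+173/500→78/125; 47/125+78/125→1. L = 2 ≈ 2.0000.
L − H = 2.0000 − 1.9355 = 0.065 bits.

0.065 bits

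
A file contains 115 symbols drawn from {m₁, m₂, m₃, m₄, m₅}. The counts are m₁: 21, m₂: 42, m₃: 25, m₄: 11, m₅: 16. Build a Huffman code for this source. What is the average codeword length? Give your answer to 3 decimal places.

Probabilities are the counts divided by 115.
Repeatedly combine the two least-probable nodes; the expected code length is the sum of the merged weights.
merge 11/115 + 16/115 → 27/115
merge 21/115 + 5/23 → 2/5
merge 27/115 + 42/115 → 3/5
merge 2/5 + 3/5 → 1
L = 27/115 + 2/5 + 3/5 + 1 = 257/115 ≈ 2.235 bits/symbol.

2.235 bits/symbol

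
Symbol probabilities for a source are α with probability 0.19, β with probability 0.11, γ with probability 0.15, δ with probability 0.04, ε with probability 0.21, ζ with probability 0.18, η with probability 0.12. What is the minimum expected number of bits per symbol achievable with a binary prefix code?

2.75 bits/symbol

Repeatedly combine the two least-probable nodes; the expected code length is the sum of the merged weights.
merge 1/25 + 11/100 → 3/20
merge 3/25 + 3/20 → 27/100
merge 3/20 + 9/50 → 33/100
merge 19/100 + 21/100 → 2/5
merge 27/100 + 33/100 → 3/5
merge 2/5 + 3/5 → 1
L = 3/20 + 27/100 + 33/100 + 2/5 + 3/5 + 1 = 11/4 = 2.75 bits/symbol.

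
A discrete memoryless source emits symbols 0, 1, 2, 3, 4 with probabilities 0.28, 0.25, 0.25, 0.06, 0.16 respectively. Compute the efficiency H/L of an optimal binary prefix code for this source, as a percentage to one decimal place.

98.2%

Entropy H = −Σ p log₂ p ≈ 2.1808 bits.
Huffman merges: 3/50+4/25→11/50; 11/50+1/4→47/100; 1/4+7/25→53/100; 47/100+53/100→1. L = 111/50 ≈ 2.2200.
Efficiency = H/L = 2.1808/2.2200 = 98.2%.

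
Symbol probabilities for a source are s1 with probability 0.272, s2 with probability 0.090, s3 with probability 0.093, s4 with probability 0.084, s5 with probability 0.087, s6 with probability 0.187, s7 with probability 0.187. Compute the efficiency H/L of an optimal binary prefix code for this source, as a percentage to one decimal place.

Entropy H = −Σ p log₂ p ≈ 2.6536 bits.
Huffman merges: 21/250+87/1000→171/1000; 9/100+93/1000→183/1000; 171/1000+183/1000→177/500; 187/1000+187/1000→187/500; 34/125+177/500→313/500; 187/500+313/500→1. L = 677/250 ≈ 2.7080.
Efficiency = H/L = 2.6536/2.7080 = 98.0%.

98.0%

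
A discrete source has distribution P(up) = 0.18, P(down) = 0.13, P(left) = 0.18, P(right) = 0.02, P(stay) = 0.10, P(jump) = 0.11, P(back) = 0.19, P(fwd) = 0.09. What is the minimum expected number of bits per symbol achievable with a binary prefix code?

Repeatedly combine the two least-probable nodes; the expected code length is the sum of the merged weights.
merge 1/50 + 9/100 → 11/100
merge 1/10 + 11/100 → 21/100
merge 11/100 + 13/100 → 6/25
merge 9/50 + 9/50 → 9/25
merge 19/100 + 21/100 → 2/5
merge 6/25 + 9/25 → 3/5
merge 2/5 + 3/5 → 1
L = 11/100 + 21/100 + 6/25 + 9/25 + 2/5 + 3/5 + 1 = 73/25 = 2.92 bits/symbol.

2.92 bits/symbol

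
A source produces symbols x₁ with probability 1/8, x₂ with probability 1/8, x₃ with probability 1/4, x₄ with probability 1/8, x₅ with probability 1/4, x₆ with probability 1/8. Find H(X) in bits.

Each probability is a power of 1/2, so log₂(1/p) is an integer.
H = Σ p·log₂(1/p) = 1/8·3 + 1/8·3 + 1/4·2 + 1/8·3 + 1/4·2 + 1/8·3 = 2.5 bits.

2.5 bits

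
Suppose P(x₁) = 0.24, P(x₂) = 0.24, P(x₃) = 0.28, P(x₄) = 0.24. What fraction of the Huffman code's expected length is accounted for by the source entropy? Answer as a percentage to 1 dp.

99.8%

Entropy H = −Σ p log₂ p ≈ 1.9966 bits.
Huffman merges: 6/25+6/25→12/25; 6/25+7/25→13/25; 12/25+13/25→1. L = 2 ≈ 2.0000.
Efficiency = H/L = 1.9966/2.0000 = 99.8%.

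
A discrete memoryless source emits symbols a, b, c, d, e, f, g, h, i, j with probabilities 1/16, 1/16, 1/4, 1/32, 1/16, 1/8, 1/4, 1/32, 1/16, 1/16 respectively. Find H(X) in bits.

Each probability is a power of 1/2, so log₂(1/p) is an integer.
H = Σ p·log₂(1/p) = 1/16·4 + 1/16·4 + 1/4·2 + 1/32·5 + 1/16·4 + 1/8·3 + 1/4·2 + 1/32·5 + 1/16·4 + 1/16·4 = 2.9375 bits.

2.9375 bits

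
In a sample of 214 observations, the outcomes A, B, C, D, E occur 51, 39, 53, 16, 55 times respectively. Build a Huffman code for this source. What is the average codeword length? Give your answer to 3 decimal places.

2.257 bits/symbol

Probabilities are the counts divided by 214.
Repeatedly combine the two least-probable nodes; the expected code length is the sum of the merged weights.
merge 8/107 + 39/214 → 55/214
merge 51/214 + 53/214 → 52/107
merge 55/214 + 55/214 → 55/107
merge 52/107 + 55/107 → 1
L = 55/214 + 52/107 + 55/107 + 1 = 483/214 ≈ 2.257 bits/symbol.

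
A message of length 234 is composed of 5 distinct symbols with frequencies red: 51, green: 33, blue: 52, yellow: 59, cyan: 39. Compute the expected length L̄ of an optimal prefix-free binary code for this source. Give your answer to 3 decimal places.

2.308 bits/symbol

Probabilities are the counts divided by 234.
Repeatedly combine the two least-probable nodes; the expected code length is the sum of the merged weights.
merge 11/78 + 1/6 → 4/13
merge 17/78 + 2/9 → 103/234
merge 59/234 + 4/13 → 131/234
merge 103/234 + 131/234 → 1
L = 4/13 + 103/234 + 131/234 + 1 = 30/13 ≈ 2.308 bits/symbol.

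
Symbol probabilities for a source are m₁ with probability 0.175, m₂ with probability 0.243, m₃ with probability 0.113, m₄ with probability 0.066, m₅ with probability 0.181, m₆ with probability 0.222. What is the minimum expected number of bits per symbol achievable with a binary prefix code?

2.533 bits/symbol

Repeatedly combine the two least-probable nodes; the expected code length is the sum of the merged weights.
merge 33/500 + 113/1000 → 179/1000
merge 7/40 + 179/1000 → 177/500
merge 181/1000 + 111/500 → 403/1000
merge 243/1000 + 177/500 → 597/1000
merge 403/1000 + 597/1000 → 1
L = 179/1000 + 177/500 + 403/1000 + 597/1000 + 1 = 2533/1000 = 2.533 bits/symbol.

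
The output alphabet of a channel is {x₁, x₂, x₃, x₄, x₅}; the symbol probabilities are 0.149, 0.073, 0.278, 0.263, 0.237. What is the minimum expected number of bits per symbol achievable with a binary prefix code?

Repeatedly combine the two least-probable nodes; the expected code length is the sum of the merged weights.
merge 73/1000 + 149/1000 → 111/500
merge 111/500 + 237/1000 → 459/1000
merge 263/1000 + 139/500 → 541/1000
merge 459/1000 + 541/1000 → 1
L = 111/500 + 459/1000 + 541/1000 + 1 = 1111/500 = 2.222 bits/symbol.

2.222 bits/symbol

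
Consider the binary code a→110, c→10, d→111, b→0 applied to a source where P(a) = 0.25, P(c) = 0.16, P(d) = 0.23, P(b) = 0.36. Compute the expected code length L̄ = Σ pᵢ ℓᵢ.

L̄ = Σ pᵢ·ℓᵢ = 0.25·3 + 0.16·2 + 0.23·3 + 0.36·1 = 2.12 bits/symbol.

2.12 bits/symbol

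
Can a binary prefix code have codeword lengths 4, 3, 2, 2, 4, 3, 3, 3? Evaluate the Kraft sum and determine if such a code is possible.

1.125; no

With common denominator 2^4 = 16: Σ 2^(−ℓᵢ) = 1/16 + 2/16 + 4/16 + 4/16 + 1/16 + 2/16 + 2/16 + 2/16 = 18/16 = 1.125.
Kraft's inequality requires Σ ≤ 1; here Σ = 1.125 > 1, so no such prefix code exists.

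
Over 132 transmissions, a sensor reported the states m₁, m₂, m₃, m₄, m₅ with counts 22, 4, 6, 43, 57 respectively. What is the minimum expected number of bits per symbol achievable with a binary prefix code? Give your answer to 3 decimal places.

Probabilities are the counts divided by 132.
Repeatedly combine the two least-probable nodes; the expected code length is the sum of the merged weights.
merge 1/33 + 1/22 → 5/66
merge 5/66 + 1/6 → 8/33
merge 8/33 + 43/132 → 25/44
merge 19/44 + 25/44 → 1
L = 5/66 + 8/33 + 25/44 + 1 = 83/44 ≈ 1.886 bits/symbol.

1.886 bits/symbol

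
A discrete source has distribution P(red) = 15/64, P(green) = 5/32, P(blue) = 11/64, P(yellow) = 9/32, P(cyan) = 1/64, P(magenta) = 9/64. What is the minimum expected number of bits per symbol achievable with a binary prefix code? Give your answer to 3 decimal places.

Repeatedly combine the two least-probable nodes; the expected code length is the sum of the merged weights.
merge 1/64 + 9/64 → 5/32
merge 5/32 + 5/32 → 5/16
merge 11/64 + 15/64 → 13/32
merge 9/32 + 5/16 → 19/32
merge 13/32 + 19/32 → 1
L = 5/32 + 5/16 + 13/32 + 19/32 + 1 = 79/32 ≈ 2.469 bits/symbol.

2.469 bits/symbol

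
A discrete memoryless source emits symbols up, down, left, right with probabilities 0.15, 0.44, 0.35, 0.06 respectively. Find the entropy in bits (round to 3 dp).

H = −Σ pᵢ log₂ pᵢ.
−0.15·log₂(0.15) = 0.4105
−0.44·log₂(0.44) = 0.5211
−0.35·log₂(0.35) = 0.5301
−0.06·log₂(0.06) = 0.2435
Sum ≈ 1.7053 → 1.705 bits.

1.705 bits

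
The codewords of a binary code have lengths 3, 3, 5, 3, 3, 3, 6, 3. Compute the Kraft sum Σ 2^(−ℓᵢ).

With common denominator 2^6 = 64: Σ 2^(−ℓᵢ) = 8/64 + 8/64 + 2/64 + 8/64 + 8/64 + 8/64 + 1/64 + 8/64 = 51/64 = 0.796875.

0.796875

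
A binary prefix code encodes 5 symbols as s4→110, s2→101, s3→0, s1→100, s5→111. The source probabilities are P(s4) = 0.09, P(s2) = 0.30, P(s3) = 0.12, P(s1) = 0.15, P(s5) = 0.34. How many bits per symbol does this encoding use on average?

2.76 bits/symbol

L̄ = Σ pᵢ·ℓᵢ = 0.09·3 + 0.30·3 + 0.12·1 + 0.15·3 + 0.34·3 = 2.76 bits/symbol.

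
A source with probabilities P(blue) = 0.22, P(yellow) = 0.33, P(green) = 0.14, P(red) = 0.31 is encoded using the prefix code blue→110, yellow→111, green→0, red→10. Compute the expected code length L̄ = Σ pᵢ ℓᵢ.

2.41 bits/symbol

L̄ = Σ pᵢ·ℓᵢ = 0.22·3 + 0.33·3 + 0.14·1 + 0.31·2 = 2.41 bits/symbol.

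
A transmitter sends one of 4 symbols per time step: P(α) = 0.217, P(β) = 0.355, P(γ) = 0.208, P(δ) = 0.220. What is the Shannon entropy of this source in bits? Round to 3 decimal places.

H = −Σ pᵢ log₂ pᵢ.
−0.217·log₂(0.217) = 0.4783
−0.355·log₂(0.355) = 0.5304
−0.208·log₂(0.208) = 0.4712
−0.220·log₂(0.220) = 0.4806
Sum ≈ 1.9605 → 1.960 bits.

1.960 bits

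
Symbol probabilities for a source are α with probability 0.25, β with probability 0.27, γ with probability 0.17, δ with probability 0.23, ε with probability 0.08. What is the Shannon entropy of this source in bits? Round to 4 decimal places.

H = −Σ pᵢ log₂ pᵢ.
−0.25·log₂(0.25) = 0.5000
−0.27·log₂(0.27) = 0.5100
−0.17·log₂(0.17) = 0.4346
−0.23·log₂(0.23) = 0.4877
−0.08·log₂(0.08) = 0.2915
Sum ≈ 2.2238 → 2.2238 bits.

2.2238 bits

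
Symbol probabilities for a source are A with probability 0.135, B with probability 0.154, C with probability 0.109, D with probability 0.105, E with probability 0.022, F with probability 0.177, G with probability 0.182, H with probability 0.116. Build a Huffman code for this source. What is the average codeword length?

2.945 bits/symbol

Repeatedly combine the two least-probable nodes; the expected code length is the sum of the merged weights.
merge 11/500 + 21/200 → 127/1000
merge 109/1000 + 29/250 → 9/40
merge 127/1000 + 27/200 → 131/500
merge 77/500 + 177/1000 → 331/1000
merge 91/500 + 9/40 → 407/1000
merge 131/500 + 331/1000 → 593/1000
merge 407/1000 + 593/1000 → 1
L = 127/1000 + 9/40 + 131/500 + 331/1000 + 407/1000 + 593/1000 + 1 = 589/200 = 2.945 bits/symbol.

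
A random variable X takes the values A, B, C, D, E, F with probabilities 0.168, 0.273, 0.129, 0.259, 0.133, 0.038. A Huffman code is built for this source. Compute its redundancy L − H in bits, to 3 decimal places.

0.071 bits

Entropy H = −Σ p log₂ p ≈ 2.3960 bits.
Huffman merges: 19/500+129/1000→167/1000; 133/1000+167/1000→3/10; 21/125+259/1000→427/1000; 273/1000+3/10→573/1000; 427/1000+573/1000→1. L = 2467/1000 ≈ 2.4670.
L − H = 2.4670 − 2.3960 = 0.071 bits.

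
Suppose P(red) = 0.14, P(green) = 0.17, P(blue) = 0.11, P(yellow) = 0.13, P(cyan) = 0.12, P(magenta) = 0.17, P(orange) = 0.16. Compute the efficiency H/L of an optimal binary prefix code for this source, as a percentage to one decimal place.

98.6%

Entropy H = −Σ p log₂ p ≈ 2.7893 bits.
Huffman merges: 11/100+3/25→23/100; 13/100+7/50→27/100; 4/25+17/100→33/100; 17/100+23/100→2/5; 27/100+33/100→3/5; 2/5+3/5→1. L = 283/100 ≈ 2.8300.
Efficiency = H/L = 2.7893/2.8300 = 98.6%.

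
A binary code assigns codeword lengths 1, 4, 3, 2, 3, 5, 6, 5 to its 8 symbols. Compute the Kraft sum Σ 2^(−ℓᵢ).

With common denominator 2^6 = 64: Σ 2^(−ℓᵢ) = 32/64 + 4/64 + 8/64 + 16/64 + 8/64 + 2/64 + 1/64 + 2/64 = 73/64 = 1.140625.

1.140625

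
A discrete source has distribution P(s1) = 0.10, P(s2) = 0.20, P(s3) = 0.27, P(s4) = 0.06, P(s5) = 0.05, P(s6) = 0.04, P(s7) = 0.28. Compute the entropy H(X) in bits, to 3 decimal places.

H = −Σ pᵢ log₂ pᵢ.
−0.10·log₂(0.10) = 0.3322
−0.20·log₂(0.20) = 0.4644
−0.27·log₂(0.27) = 0.5100
−0.06·log₂(0.06) = 0.2435
−0.05·log₂(0.05) = 0.2161
−0.04·log₂(0.04) = 0.1858
−0.28·log₂(0.28) = 0.5142
Sum ≈ 2.4662 → 2.466 bits.

2.466 bits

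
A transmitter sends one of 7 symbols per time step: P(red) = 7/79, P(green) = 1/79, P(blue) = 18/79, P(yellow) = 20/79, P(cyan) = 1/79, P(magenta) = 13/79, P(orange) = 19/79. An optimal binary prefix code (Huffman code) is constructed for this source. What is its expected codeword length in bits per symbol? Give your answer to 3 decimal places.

2.418 bits/symbol

Repeatedly combine the two least-probable nodes; the expected code length is the sum of the merged weights.
merge 1/79 + 1/79 → 2/79
merge 2/79 + 7/79 → 9/79
merge 9/79 + 13/79 → 22/79
merge 18/79 + 19/79 → 37/79
merge 20/79 + 22/79 → 42/79
merge 37/79 + 42/79 → 1
L = 2/79 + 9/79 + 22/79 + 37/79 + 42/79 + 1 = 191/79 ≈ 2.418 bits/symbol.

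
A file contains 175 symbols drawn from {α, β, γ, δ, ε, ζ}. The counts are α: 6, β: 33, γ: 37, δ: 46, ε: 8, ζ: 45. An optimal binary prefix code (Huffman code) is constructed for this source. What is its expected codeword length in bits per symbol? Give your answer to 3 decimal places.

2.349 bits/symbol

Probabilities are the counts divided by 175.
Repeatedly combine the two least-probable nodes; the expected code length is the sum of the merged weights.
merge 6/175 + 8/175 → 2/25
merge 2/25 + 33/175 → 47/175
merge 37/175 + 9/35 → 82/175
merge 46/175 + 47/175 → 93/175
merge 82/175 + 93/175 → 1
L = 2/25 + 47/175 + 82/175 + 93/175 + 1 = 411/175 ≈ 2.349 bits/symbol.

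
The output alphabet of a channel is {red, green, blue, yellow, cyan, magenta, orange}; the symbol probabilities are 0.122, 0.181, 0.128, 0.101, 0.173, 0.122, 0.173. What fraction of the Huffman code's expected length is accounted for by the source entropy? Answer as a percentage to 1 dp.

98.5%

Entropy H = −Σ p log₂ p ≈ 2.7764 bits.
Huffman merges: 101/1000+61/500→223/1000; 61/500+16/125→1/4; 173/1000+173/1000→173/500; 181/1000+223/1000→101/250; 1/4+173/500→149/250; 101/250+149/250→1. L = 2819/1000 ≈ 2.8190.
Efficiency = H/L = 2.7764/2.8190 = 98.5%.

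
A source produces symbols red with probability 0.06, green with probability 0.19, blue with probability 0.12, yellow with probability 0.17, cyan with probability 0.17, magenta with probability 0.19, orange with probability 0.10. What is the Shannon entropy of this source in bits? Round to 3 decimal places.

2.722 bits

H = −Σ pᵢ log₂ pᵢ.
−0.06·log₂(0.06) = 0.2435
−0.19·log₂(0.19) = 0.4552
−0.12·log₂(0.12) = 0.3671
−0.17·log₂(0.17) = 0.4346
−0.17·log₂(0.17) = 0.4346
−0.19·log₂(0.19) = 0.4552
−0.10·log₂(0.10) = 0.3322
Sum ≈ 2.7224 → 2.722 bits.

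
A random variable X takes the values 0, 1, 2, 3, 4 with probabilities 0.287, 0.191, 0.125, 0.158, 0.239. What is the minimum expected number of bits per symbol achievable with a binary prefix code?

2.283 bits/symbol

Repeatedly combine the two least-probable nodes; the expected code length is the sum of the merged weights.
merge 1/8 + 79/500 → 283/1000
merge 191/1000 + 239/1000 → 43/100
merge 283/1000 + 287/1000 → 57/100
merge 43/100 + 57/100 → 1
L = 283/1000 + 43/100 + 57/100 + 1 = 2283/1000 = 2.283 bits/symbol.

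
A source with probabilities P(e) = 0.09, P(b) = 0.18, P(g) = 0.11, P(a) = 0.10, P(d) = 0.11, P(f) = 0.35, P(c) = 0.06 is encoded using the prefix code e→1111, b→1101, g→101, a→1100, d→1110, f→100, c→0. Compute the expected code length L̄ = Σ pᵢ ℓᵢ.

3.36 bits/symbol

L̄ = Σ pᵢ·ℓᵢ = 0.09·4 + 0.18·4 + 0.11·3 + 0.10·4 + 0.11·4 + 0.35·3 + 0.06·1 = 3.36 bits/symbol.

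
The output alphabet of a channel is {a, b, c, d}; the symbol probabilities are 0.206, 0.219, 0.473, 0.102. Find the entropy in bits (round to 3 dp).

1.796 bits

H = −Σ pᵢ log₂ pᵢ.
−0.206·log₂(0.206) = 0.4695
−0.219·log₂(0.219) = 0.4798
−0.473·log₂(0.473) = 0.5109
−0.102·log₂(0.102) = 0.3359
Sum ≈ 1.7962 → 1.796 bits.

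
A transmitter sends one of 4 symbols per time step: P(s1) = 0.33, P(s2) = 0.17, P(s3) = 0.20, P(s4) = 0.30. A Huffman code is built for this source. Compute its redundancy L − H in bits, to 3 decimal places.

Entropy H = −Σ p log₂ p ≈ 1.9479 bits.
Huffman merges: 17/100+1/5→37/100; 3/10+33/100→63/100; 37/100+63/100→1. L = 2 ≈ 2.0000.
L − H = 2.0000 − 1.9479 = 0.052 bits.

0.052 bits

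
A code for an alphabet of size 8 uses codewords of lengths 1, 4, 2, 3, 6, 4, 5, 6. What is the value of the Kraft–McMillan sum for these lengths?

With common denominator 2^6 = 64: Σ 2^(−ℓᵢ) = 32/64 + 4/64 + 16/64 + 8/64 + 1/64 + 4/64 + 2/64 + 1/64 = 68/64 = 1.0625.

1.0625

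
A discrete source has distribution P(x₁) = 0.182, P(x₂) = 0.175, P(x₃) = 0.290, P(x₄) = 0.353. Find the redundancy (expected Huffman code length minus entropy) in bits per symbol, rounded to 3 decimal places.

0.064 bits

Entropy H = −Σ p log₂ p ≈ 1.9356 bits.
Huffman merges: 7/40+91/500→357/1000; 29/100+353/1000→643/1000; 357/1000+643/1000→1. L = 2 ≈ 2.0000.
L − H = 2.0000 − 1.9356 = 0.064 bits.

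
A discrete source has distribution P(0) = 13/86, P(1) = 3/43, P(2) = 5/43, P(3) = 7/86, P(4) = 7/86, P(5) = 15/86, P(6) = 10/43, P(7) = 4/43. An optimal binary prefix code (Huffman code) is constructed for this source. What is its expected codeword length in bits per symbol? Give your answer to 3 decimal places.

2.919 bits/symbol

Repeatedly combine the two least-probable nodes; the expected code length is the sum of the merged weights.
merge 3/43 + 7/86 → 13/86
merge 7/86 + 4/43 → 15/86
merge 5/43 + 13/86 → 23/86
merge 13/86 + 15/86 → 14/43
merge 15/86 + 10/43 → 35/86
merge 23/86 + 14/43 → 51/86
merge 35/86 + 51/86 → 1
L = 13/86 + 15/86 + 23/86 + 14/43 + 35/86 + 51/86 + 1 = 251/86 ≈ 2.919 bits/symbol.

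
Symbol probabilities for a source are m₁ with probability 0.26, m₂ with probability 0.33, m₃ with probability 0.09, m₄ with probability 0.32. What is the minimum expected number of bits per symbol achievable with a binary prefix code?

Repeatedly combine the two least-probable nodes; the expected code length is the sum of the merged weights.
merge 9/100 + 13/50 → 7/20
merge 8/25 + 33/100 → 13/20
merge 7/20 + 13/20 → 1
L = 7/20 + 13/20 + 1 = 2 bits/symbol.

2 bits/symbol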